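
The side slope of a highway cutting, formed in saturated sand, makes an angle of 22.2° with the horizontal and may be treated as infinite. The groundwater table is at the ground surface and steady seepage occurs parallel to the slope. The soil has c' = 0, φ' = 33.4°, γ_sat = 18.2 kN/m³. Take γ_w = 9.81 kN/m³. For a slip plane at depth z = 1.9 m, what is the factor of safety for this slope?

FS = 0.74

With seepage parallel to the slope and the water table at the surface, the effective normal stress on the slip plane uses the buoyant unit weight γ' = γ_sat − γ_w while the driving shear stress uses γ_sat:
FS = [c' + γ' z cos²β tanφ'] / [γ_sat z sinβ cosβ]
(For c' = 0 this reduces to FS = (γ'/γ_sat)·tanφ'/tanβ.)
γ' = 18.2 − 9.81 = 8.39 kN/m³
Numerator = 0.0 + 8.39·1.9·cos²22.2°·tan33.4° = 0.0 + 8.39·1.9·0.8572·0.6594 = 9.011 kPa
Denominator = 18.2·1.9·sin22.2°·cos22.2° = 18.2·1.9·0.3778·0.9259 = 12.097 kPa
FS = 9.011 / 12.097 = 0.745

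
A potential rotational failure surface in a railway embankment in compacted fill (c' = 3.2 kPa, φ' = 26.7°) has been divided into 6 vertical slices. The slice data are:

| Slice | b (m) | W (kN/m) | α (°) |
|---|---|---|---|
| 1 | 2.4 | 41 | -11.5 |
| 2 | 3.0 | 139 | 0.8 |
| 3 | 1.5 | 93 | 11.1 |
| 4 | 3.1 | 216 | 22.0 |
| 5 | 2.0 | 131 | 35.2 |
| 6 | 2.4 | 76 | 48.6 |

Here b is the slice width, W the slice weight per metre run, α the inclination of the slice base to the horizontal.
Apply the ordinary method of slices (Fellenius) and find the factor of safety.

FS = 1.64

Ordinary method of slices: FS = Σ[c'·Δl_i + (W_i cosα_i)·tanφ'] / Σ W_i sinα_i, with Δl_i = b_i / cosα_i.
Slice 1: Δl = 2.4/cos(-11.5°) = 2.449 m; N'_1 = 41·cos(-11.5°) = 40.2; c'Δl = 7.84; W sinα = -8.2
Slice 2: Δl = 3.0/cos0.8° = 3.000 m; N'_2 = 139·cos0.8° = 139.0; c'Δl = 9.60; W sinα = 1.9
Slice 3: Δl = 1.5/cos11.1° = 1.529 m; N'_3 = 93·cos11.1° = 91.3; c'Δl = 4.89; W sinα = 17.9
Slice 4: Δl = 3.1/cos22.0° = 3.343 m; N'_4 = 216·cos22.0° = 200.3; c'Δl = 10.70; W sinα = 80.9
Slice 5: Δl = 2.0/cos35.2° = 2.448 m; N'_5 = 131·cos35.2° = 107.0; c'Δl = 7.83; W sinα = 75.5
Slice 6: Δl = 2.4/cos48.6° = 3.629 m; N'_6 = 76·cos48.6° = 50.3; c'Δl = 11.61; W sinα = 57.0
Σc'Δl = 52.5 kN/m; ΣN' = 628.0 kN/m; ΣW sinα = 225.1 kN/m
Resisting = 52.5 + 628.0·tan26.7° = 52.5 + 315.9 = 368.3 kN/m
FS = 368.3 / 225.1 = 1.636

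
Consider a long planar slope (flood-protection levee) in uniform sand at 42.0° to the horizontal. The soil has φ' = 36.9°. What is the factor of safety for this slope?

FS = 0.83

For a dry cohesionless infinite slope the factor of safety is FS = tanφ' / tanβ.
FS = tan36.9° / tan42.0° = 0.7508 / 0.9004 = 0.834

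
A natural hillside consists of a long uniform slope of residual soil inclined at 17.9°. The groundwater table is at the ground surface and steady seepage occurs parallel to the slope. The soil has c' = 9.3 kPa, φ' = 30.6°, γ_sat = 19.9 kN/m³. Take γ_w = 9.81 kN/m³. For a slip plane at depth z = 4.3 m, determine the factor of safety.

FS = 1.30

With seepage parallel to the slope and the water table at the surface, the effective normal stress on the slip plane uses the buoyant unit weight γ' = γ_sat − γ_w while the driving shear stress uses γ_sat:
FS = [c' + γ' z cos²β tanφ'] / [γ_sat z sinβ cosβ]
γ' = 19.9 − 9.81 = 10.09 kN/m³
Numerator = 9.3 + 10.09·4.3·cos²17.9°·tan30.6° = 9.3 + 10.09·4.3·0.9055·0.5914 = 32.535 kPa
Denominator = 19.9·4.3·sin17.9°·cos17.9° = 19.9·4.3·0.3074·0.9516 = 25.027 kPa
FS = 32.535 / 25.027 = 1.300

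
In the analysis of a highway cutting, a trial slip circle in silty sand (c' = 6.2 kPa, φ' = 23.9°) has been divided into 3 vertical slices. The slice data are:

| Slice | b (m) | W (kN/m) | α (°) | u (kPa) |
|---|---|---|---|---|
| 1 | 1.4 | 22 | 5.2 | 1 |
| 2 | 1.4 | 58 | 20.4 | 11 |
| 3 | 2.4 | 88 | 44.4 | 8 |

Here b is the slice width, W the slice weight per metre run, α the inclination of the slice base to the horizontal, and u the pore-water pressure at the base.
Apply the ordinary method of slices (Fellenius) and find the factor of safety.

FS = 0.96

Ordinary method of slices: FS = Σ[c'·Δl_i + (W_i cosα_i − u_i·Δl_i)·tanφ'] / Σ W_i sinα_i, with Δl_i = b_i / cosα_i.
Slice 1: Δl = 1.4/cos5.2° = 1.406 m; N'_1 = 22·cos5.2° − 1·1.406 = 20.5; c'Δl = 8.72; W sinα = 2.0
Slice 2: Δl = 1.4/cos20.4° = 1.494 m; N'_2 = 58·cos20.4° − 11·1.494 = 37.9; c'Δl = 9.26; W sinα = 20.2
Slice 3: Δl = 2.4/cos44.4° = 3.359 m; N'_3 = 88·cos44.4° − 8·3.359 = 36.0; c'Δl = 20.83; W sinα = 61.6
Σc'Δl = 38.8 kN/m; ΣN' = 94.4 kN/m; ΣW sinα = 83.8 kN/m
Resisting = 38.8 + 94.4·tan23.9° = 38.8 + 41.8 = 80.7 kN/m
FS = 80.7 / 83.8 = 0.963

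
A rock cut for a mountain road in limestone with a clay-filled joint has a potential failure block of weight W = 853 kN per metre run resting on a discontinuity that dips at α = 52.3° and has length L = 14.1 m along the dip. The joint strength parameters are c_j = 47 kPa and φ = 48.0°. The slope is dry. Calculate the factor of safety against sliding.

FS = 1.84

Resolving the block weight along and normal to the plane and applying the Mohr–Coulomb strength on the joint:
N' = W cosα = 853·cos52.3° = 521.6 kN/m
Driving force T = W sinα = 853·sin52.3° = 674.9 kN/m
Resisting force R = c_j·L + N'·tanφ = 47·14.1 + 521.6·tan48.0° = 662.7 + 579.3 = 1242.0 kN/m
FS = R / T = 1242.0 / 674.9 = 1.840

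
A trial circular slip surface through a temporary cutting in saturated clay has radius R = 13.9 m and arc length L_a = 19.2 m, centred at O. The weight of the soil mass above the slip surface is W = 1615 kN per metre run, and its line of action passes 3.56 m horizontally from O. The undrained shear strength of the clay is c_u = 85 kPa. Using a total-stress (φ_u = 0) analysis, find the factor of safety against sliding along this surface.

Taking moments about the centre O, the resisting moment is provided by the undrained shear strength acting along the arc:
M_R = c_u·L_a·R = 85·19.20·13.9 = 22684.8 kN·m/m
M_D = W·d = 1615·3.56 = 5749.4 kN·m/m
FS = M_R / M_D = 22684.8 / 5749.4 = 3.946

FS = 3.95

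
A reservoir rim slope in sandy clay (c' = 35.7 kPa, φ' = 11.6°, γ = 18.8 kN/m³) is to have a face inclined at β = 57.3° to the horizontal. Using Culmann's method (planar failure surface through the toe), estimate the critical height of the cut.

H_c = 20.76 m

Culmann's analysis gives the critical failure plane at α_cr = (β + φ')/2 = (57.3 + 11.6)/2 = 34.4°, and the critical height
H_c = (4c'/γ) · sinβ cosφ' / [1 − cos(β − φ')]
    = (4·35.7/18.8) · sin57.3°·cos11.6° / [1 − cos(45.7°)]
    = 7.596 · 0.8415·0.9796 / [1 − 0.6984]
    = 7.596 · 0.8243 / 0.3016
    = 20.76 m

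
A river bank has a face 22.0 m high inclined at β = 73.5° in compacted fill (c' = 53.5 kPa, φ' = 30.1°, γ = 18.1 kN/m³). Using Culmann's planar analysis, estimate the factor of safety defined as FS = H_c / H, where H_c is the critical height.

H_c = (4c'/γ) · sinβ cosφ' / [1 − cos(β − φ')]
    = (4·53.5/18.1) · sin73.5°·cos30.1° / [1 − cos43.4°]
    = 11.823 · 0.8295 / 0.2734 = 35.87 m
FS = H_c / H = 35.87 / 22.0 = 1.630

FS = 1.63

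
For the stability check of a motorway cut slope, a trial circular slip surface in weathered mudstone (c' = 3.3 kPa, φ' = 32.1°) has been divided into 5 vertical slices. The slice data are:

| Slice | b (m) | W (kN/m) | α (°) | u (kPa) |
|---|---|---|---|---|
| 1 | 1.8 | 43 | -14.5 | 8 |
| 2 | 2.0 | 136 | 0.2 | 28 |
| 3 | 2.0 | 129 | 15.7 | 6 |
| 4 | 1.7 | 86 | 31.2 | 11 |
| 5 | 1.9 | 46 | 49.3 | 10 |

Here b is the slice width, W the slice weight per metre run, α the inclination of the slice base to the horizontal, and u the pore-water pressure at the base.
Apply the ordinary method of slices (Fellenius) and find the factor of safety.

FS = 1.98

Ordinary method of slices: FS = Σ[c'·Δl_i + (W_i cosα_i − u_i·Δl_i)·tanφ'] / Σ W_i sinα_i, with Δl_i = b_i / cosα_i.
Slice 1: Δl = 1.8/cos(-14.5°) = 1.859 m; N'_1 = 43·cos(-14.5°) − 8·1.859 = 26.8; c'Δl = 6.14; W sinα = -10.8
Slice 2: Δl = 2.0/cos0.2° = 2.000 m; N'_2 = 136·cos0.2° − 28·2.000 = 80.0; c'Δl = 6.60; W sinα = 0.5
Slice 3: Δl = 2.0/cos15.7° = 2.078 m; N'_3 = 129·cos15.7° − 6·2.078 = 111.7; c'Δl = 6.86; W sinα = 34.9
Slice 4: Δl = 1.7/cos31.2° = 1.987 m; N'_4 = 86·cos31.2° − 11·1.987 = 51.7; c'Δl = 6.56; W sinα = 44.6
Slice 5: Δl = 1.9/cos49.3° = 2.914 m; N'_5 = 46·cos49.3° − 10·2.914 = 0.9; c'Δl = 9.62; W sinα = 34.9
Σc'Δl = 35.8 kN/m; ΣN' = 271.0 kN/m; ΣW sinα = 104.0 kN/m
Resisting = 35.8 + 271.0·tan32.1° = 35.8 + 170.0 = 205.8 kN/m
FS = 205.8 / 104.0 = 1.978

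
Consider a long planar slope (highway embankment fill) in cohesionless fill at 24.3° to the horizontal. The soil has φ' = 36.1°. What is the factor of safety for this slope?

FS = 1.62

For a dry cohesionless infinite slope the factor of safety is FS = tanφ' / tanβ.
FS = tan36.1° / tan24.3° = 0.7292 / 0.4515 = 1.615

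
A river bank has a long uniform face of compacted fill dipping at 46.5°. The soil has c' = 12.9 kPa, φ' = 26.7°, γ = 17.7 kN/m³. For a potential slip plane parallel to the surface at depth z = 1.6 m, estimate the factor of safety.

For an infinite slope with a slip plane parallel to the surface (no pore pressure): FS = [c' + γz cos²β tanφ'] / [γz sinβ cosβ].
γz = 17.7·1.6 = 28.32 kN/m²
Numerator = 12.9 + 28.32·cos²46.5°·tan26.7° = 12.9 + 28.32·0.4738·0.5029 = 19.649 kPa
Denominator = 28.32·sin46.5°·cos46.5° = 28.32·0.7254·0.6884 = 14.141 kPa
FS = 19.649 / 14.141 = 1.390

FS = 1.39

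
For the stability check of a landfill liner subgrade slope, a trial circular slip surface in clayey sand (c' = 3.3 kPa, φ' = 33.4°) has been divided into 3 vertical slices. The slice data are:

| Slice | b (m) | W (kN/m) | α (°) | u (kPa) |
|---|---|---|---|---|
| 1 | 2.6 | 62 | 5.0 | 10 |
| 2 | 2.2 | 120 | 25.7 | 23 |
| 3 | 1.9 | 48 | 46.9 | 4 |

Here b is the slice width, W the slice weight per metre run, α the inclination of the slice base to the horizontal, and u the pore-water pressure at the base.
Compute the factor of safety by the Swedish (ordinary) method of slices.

Ordinary method of slices: FS = Σ[c'·Δl_i + (W_i cosα_i − u_i·Δl_i)·tanφ'] / Σ W_i sinα_i, with Δl_i = b_i / cosα_i.
Slice 1: Δl = 2.6/cos5.0° = 2.610 m; N'_1 = 62·cos5.0° − 10·2.610 = 35.7; c'Δl = 8.61; W sinα = 5.4
Slice 2: Δl = 2.2/cos25.7° = 2.442 m; N'_2 = 120·cos25.7° − 23·2.442 = 52.0; c'Δl = 8.06; W sinα = 52.0
Slice 3: Δl = 1.9/cos46.9° = 2.781 m; N'_3 = 48·cos46.9° − 4·2.781 = 21.7; c'Δl = 9.18; W sinα = 35.0
Σc'Δl = 25.8 kN/m; ΣN' = 109.3 kN/m; ΣW sinα = 92.5 kN/m
Resisting = 25.8 + 109.3·tan33.4° = 25.8 + 72.1 = 97.9 kN/m
FS = 97.9 / 92.5 = 1.059

FS = 1.06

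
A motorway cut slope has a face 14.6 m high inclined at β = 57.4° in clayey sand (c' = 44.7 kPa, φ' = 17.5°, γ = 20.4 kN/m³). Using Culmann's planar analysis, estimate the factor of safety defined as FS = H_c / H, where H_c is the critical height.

FS = 2.07

H_c = (4c'/γ) · sinβ cosφ' / [1 − cos(β − φ')]
    = (4·44.7/20.4) · sin57.4°·cos17.5° / [1 − cos39.9°]
    = 8.765 · 0.8035 / 0.2328 = 30.25 m
FS = H_c / H = 30.25 / 14.6 = 2.072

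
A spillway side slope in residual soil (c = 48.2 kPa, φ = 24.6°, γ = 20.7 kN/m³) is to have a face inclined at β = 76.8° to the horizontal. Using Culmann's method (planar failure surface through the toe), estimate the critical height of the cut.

Culmann's analysis gives the critical failure plane at α_cr = (β + φ)/2 = (76.8 + 24.6)/2 = 50.7°, and the critical height
H_c = (4c/γ) · sinβ cosφ / [1 − cos(β − φ)]
    = (4·48.2/20.7) · sin76.8°·cos24.6° / [1 − cos(52.2°)]
    = 9.314 · 0.9736·0.9092 / [1 − 0.6129]
    = 9.314 · 0.8852 / 0.3871
    = 21.30 m

H_c = 21.30 m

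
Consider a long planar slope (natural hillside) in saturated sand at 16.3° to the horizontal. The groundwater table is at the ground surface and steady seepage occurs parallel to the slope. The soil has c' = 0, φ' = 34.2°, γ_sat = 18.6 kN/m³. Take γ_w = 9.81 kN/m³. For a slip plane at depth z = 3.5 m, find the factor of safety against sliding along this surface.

With seepage parallel to the slope and the water table at the surface, the effective normal stress on the slip plane uses the buoyant unit weight γ' = γ_sat − γ_w while the driving shear stress uses γ_sat:
FS = [c' + γ' z cos²β tanφ'] / [γ_sat z sinβ cosβ]
(For c' = 0 this reduces to FS = (γ'/γ_sat)·tanφ'/tanβ.)
γ' = 18.6 − 9.81 = 8.79 kN/m³
Numerator = 0.0 + 8.79·3.5·cos²16.3°·tan34.2° = 0.0 + 8.79·3.5·0.9212·0.6796 = 19.261 kPa
Denominator = 18.6·3.5·sin16.3°·cos16.3° = 18.6·3.5·0.2807·0.9598 = 17.537 kPa
FS = 19.261 / 17.537 = 1.098

FS = 1.10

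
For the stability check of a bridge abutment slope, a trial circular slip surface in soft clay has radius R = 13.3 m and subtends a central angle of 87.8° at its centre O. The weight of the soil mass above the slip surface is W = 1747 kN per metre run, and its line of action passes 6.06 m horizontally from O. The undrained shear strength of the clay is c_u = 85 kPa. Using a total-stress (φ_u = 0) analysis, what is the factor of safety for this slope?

FS = 2.18

Taking moments about the centre O, the resisting moment is provided by the undrained shear strength acting along the arc:
Arc length L_a = R·θ = 13.3·(87.8°·π/180) = 13.3·1.5324 = 20.38 m
M_R = c_u·L_a·R = 85·20.38·13.3 = 23040.6 kN·m/m
M_D = W·d = 1747·6.06 = 10586.8 kN·m/m
FS = M_R / M_D = 23040.6 / 10586.8 = 2.176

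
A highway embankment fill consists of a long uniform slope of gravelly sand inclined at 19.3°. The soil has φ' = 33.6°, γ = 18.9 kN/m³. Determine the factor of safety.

FS = 1.90

For a dry cohesionless infinite slope the factor of safety is FS = tanφ' / tanβ.
FS = tan33.6° / tan19.3° = 0.6644 / 0.3502 = 1.897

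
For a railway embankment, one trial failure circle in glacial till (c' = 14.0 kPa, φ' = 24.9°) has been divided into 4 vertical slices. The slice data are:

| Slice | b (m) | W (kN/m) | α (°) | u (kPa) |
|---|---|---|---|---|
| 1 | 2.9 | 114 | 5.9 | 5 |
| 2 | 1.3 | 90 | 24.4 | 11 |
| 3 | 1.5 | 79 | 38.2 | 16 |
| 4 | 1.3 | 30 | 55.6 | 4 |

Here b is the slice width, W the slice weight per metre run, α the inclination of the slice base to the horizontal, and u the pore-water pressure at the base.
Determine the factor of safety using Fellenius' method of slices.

FS = 1.75

Ordinary method of slices: FS = Σ[c'·Δl_i + (W_i cosα_i − u_i·Δl_i)·tanφ'] / Σ W_i sinα_i, with Δl_i = b_i / cosα_i.
Slice 1: Δl = 2.9/cos5.9° = 2.915 m; N'_1 = 114·cos5.9° − 5·2.915 = 98.8; c'Δl = 40.82; W sinα = 11.7
Slice 2: Δl = 1.3/cos24.4° = 1.427 m; N'_2 = 90·cos24.4° − 11·1.427 = 66.3; c'Δl = 19.98; W sinα = 37.2
Slice 3: Δl = 1.5/cos38.2° = 1.909 m; N'_3 = 79·cos38.2° − 16·1.909 = 31.5; c'Δl = 26.72; W sinα = 48.9
Slice 4: Δl = 1.3/cos55.6° = 2.301 m; N'_4 = 30·cos55.6° − 4·2.301 = 7.7; c'Δl = 32.21; W sinα = 24.8
Σc'Δl = 119.7 kN/m; ΣN' = 204.4 kN/m; ΣW sinα = 122.5 kN/m
Resisting = 119.7 + 204.4·tan24.9° = 119.7 + 94.9 = 214.6 kN/m
FS = 214.6 / 122.5 = 1.752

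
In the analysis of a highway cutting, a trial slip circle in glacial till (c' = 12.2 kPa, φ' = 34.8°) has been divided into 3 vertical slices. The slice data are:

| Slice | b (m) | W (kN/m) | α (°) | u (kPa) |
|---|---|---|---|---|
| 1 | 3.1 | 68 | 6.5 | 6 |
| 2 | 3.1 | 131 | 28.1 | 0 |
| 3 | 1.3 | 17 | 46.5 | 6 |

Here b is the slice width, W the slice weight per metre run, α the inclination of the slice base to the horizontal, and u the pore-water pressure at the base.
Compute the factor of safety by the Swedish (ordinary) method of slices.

FS = 2.67

Ordinary method of slices: FS = Σ[c'·Δl_i + (W_i cosα_i − u_i·Δl_i)·tanφ'] / Σ W_i sinα_i, with Δl_i = b_i / cosα_i.
Slice 1: Δl = 3.1/cos6.5° = 3.120 m; N'_1 = 68·cos6.5° − 6·3.120 = 48.8; c'Δl = 38.06; W sinα = 7.7
Slice 2: Δl = 3.1/cos28.1° = 3.514 m; N'_2 = 131·cos28.1° − 0·3.514 = 115.6; c'Δl = 42.87; W sinα = 61.7
Slice 3: Δl = 1.3/cos46.5° = 1.889 m; N'_3 = 17·cos46.5° − 6·1.889 = 0.4; c'Δl = 23.04; W sinα = 12.3
Σc'Δl = 104.0 kN/m; ΣN' = 164.8 kN/m; ΣW sinα = 81.7 kN/m
Resisting = 104.0 + 164.8·tan34.8° = 104.0 + 114.5 = 218.5 kN/m
FS = 218.5 / 81.7 = 2.673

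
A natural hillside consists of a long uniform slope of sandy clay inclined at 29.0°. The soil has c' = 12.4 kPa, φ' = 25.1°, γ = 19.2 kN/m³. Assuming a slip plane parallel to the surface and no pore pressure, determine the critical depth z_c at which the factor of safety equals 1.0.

z_c = 9.83 m

Setting FS = 1.00 in FS = [c' + γz cos²β tanφ'] / [γz sinβ cosβ] and solving for z:
z = c' / [γ cosβ (FS·sinβ − cosβ·tanφ')]
  = 12.4 / [19.2·cos29.0°·(1.00·sin29.0° − cos29.0°·tan25.1°)]
  = 12.4 / [19.2·0.8746·(1.00·0.4848 − 0.8746·0.4684)]
  = 12.4 / 1.2613 = 9.831 m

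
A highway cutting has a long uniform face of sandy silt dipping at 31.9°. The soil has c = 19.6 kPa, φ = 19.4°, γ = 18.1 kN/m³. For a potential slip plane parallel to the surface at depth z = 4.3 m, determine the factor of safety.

For an infinite slope with a slip plane parallel to the surface (no pore pressure): FS = [c + γz cos²β tanφ] / [γz sinβ cosβ].
γz = 18.1·4.3 = 77.83 kN/m²
Numerator = 19.6 + 77.83·cos²31.9°·tan19.4° = 19.6 + 77.83·0.7208·0.3522 = 39.355 kPa
Denominator = 77.83·sin31.9°·cos31.9° = 77.83·0.5284·0.8490 = 34.917 kPa
FS = 39.355 / 34.917 = 1.127

FS = 1.13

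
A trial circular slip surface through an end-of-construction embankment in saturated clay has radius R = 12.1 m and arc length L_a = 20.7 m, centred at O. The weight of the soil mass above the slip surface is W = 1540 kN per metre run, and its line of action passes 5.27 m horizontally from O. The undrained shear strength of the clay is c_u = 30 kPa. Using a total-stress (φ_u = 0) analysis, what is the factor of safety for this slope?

FS = 0.93

Taking moments about the centre O, the resisting moment is provided by the undrained shear strength acting along the arc:
M_R = c_u·L_a·R = 30·20.70·12.1 = 7514.1 kN·m/m
M_D = W·d = 1540·5.27 = 8115.8 kN·m/m
FS = M_R / M_D = 7514.1 / 8115.8 = 0.926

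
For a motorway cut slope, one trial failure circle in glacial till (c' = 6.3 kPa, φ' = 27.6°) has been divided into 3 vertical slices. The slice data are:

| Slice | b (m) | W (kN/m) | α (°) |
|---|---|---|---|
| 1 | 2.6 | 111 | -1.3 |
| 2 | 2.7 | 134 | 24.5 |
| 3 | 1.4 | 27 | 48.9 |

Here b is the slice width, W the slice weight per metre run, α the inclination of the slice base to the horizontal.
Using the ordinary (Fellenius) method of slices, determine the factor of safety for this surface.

FS = 2.45

Ordinary method of slices: FS = Σ[c'·Δl_i + (W_i cosα_i)·tanφ'] / Σ W_i sinα_i, with Δl_i = b_i / cosα_i.
Slice 1: Δl = 2.6/cos(-1.3°) = 2.601 m; N'_1 = 111·cos(-1.3°) = 111.0; c'Δl = 16.38; W sinα = -2.5
Slice 2: Δl = 2.7/cos24.5° = 2.967 m; N'_2 = 134·cos24.5° = 121.9; c'Δl = 18.69; W sinα = 55.6
Slice 3: Δl = 1.4/cos48.9° = 2.130 m; N'_3 = 27·cos48.9° = 17.7; c'Δl = 13.42; W sinα = 20.3
Σc'Δl = 48.5 kN/m; ΣN' = 250.7 kN/m; ΣW sinα = 73.4 kN/m
Resisting = 48.5 + 250.7·tan27.6° = 48.5 + 131.0 = 179.5 kN/m
FS = 179.5 / 73.4 = 2.446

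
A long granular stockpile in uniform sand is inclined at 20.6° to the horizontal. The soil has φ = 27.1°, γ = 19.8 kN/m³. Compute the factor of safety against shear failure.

For a dry cohesionless infinite slope the factor of safety is FS = tanφ / tanβ.
FS = tan27.1° / tan20.6° = 0.5117 / 0.3759 = 1.361

FS = 1.36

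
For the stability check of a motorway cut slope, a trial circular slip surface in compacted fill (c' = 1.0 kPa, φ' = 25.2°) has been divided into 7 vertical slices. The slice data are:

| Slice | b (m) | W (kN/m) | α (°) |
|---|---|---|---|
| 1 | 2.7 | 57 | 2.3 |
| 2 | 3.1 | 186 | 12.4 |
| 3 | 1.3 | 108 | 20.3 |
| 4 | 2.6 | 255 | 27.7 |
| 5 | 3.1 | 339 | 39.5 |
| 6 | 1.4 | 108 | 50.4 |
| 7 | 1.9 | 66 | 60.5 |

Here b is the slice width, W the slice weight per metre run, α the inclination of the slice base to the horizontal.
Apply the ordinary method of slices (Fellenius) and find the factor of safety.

FS = 0.82

Ordinary method of slices: FS = Σ[c'·Δl_i + (W_i cosα_i)·tanφ'] / Σ W_i sinα_i, with Δl_i = b_i / cosα_i.
Slice 1: Δl = 2.7/cos2.3° = 2.702 m; N'_1 = 57·cos2.3° = 57.0; c'Δl = 2.70; W sinα = 2.3
Slice 2: Δl = 3.1/cos12.4° = 3.174 m; N'_2 = 186·cos12.4° = 181.7; c'Δl = 3.17; W sinα = 39.9
Slice 3: Δl = 1.3/cos20.3° = 1.386 m; N'_3 = 108·cos20.3° = 101.3; c'Δl = 1.39; W sinα = 37.5
Slice 4: Δl = 2.6/cos27.7° = 2.937 m; N'_4 = 255·cos27.7° = 225.8; c'Δl = 2.94; W sinα = 118.5
Slice 5: Δl = 3.1/cos39.5° = 4.017 m; N'_5 = 339·cos39.5° = 261.6; c'Δl = 4.02; W sinα = 215.6
Slice 6: Δl = 1.4/cos50.4° = 2.196 m; N'_6 = 108·cos50.4° = 68.8; c'Δl = 2.20; W sinα = 83.2
Slice 7: Δl = 1.9/cos60.5° = 3.858 m; N'_7 = 66·cos60.5° = 32.5; c'Δl = 3.86; W sinα = 57.4
Σc'Δl = 20.3 kN/m; ΣN' = 928.6 kN/m; ΣW sinα = 554.5 kN/m
Resisting = 20.3 + 928.6·tan25.2° = 20.3 + 437.0 = 457.2 kN/m
FS = 457.2 / 554.5 = 0.825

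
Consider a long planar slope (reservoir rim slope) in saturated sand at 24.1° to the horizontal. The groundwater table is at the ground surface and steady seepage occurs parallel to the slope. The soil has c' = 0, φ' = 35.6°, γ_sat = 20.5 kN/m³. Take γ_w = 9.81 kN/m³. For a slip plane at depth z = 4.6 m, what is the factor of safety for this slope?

FS = 0.83

With seepage parallel to the slope and the water table at the surface, the effective normal stress on the slip plane uses the buoyant unit weight γ' = γ_sat − γ_w while the driving shear stress uses γ_sat:
FS = [c' + γ' z cos²β tanφ'] / [γ_sat z sinβ cosβ]
(For c' = 0 this reduces to FS = (γ'/γ_sat)·tanφ'/tanβ.)
γ' = 20.5 − 9.81 = 10.69 kN/m³
Numerator = 0.0 + 10.69·4.6·cos²24.1°·tan35.6° = 0.0 + 10.69·4.6·0.8333·0.7159 = 29.335 kPa
Denominator = 20.5·4.6·sin24.1°·cos24.1° = 20.5·4.6·0.4083·0.9128 = 35.149 kPa
FS = 29.335 / 35.149 = 0.835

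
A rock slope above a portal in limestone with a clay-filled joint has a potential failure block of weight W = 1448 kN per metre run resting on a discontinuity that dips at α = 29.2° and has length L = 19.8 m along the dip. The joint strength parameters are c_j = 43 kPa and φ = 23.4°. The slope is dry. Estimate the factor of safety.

Resolving the block weight along and normal to the plane and applying the Mohr–Coulomb strength on the joint:
N' = W cosα = 1448·cos29.2° = 1264.0 kN/m
Driving force T = W sinα = 1448·sin29.2° = 706.4 kN/m
Resisting force R = c_j·L + N'·tanφ = 43·19.8 + 1264.0·tan23.4° = 851.4 + 547.0 = 1398.4 kN/m
FS = R / T = 1398.4 / 706.4 = 1.980

FS = 1.98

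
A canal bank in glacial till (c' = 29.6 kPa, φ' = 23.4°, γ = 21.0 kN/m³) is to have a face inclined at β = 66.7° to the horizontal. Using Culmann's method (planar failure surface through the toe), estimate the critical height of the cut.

Culmann's analysis gives the critical failure plane at α_cr = (β + φ')/2 = (66.7 + 23.4)/2 = 45.0°, and the critical height
H_c = (4c'/γ) · sinβ cosφ' / [1 − cos(β − φ')]
    = (4·29.6/21.0) · sin66.7°·cos23.4° / [1 − cos(43.3°)]
    = 5.638 · 0.9184·0.9178 / [1 − 0.7278]
    = 5.638 · 0.8429 / 0.2722
    = 17.46 m

H_c = 17.46 m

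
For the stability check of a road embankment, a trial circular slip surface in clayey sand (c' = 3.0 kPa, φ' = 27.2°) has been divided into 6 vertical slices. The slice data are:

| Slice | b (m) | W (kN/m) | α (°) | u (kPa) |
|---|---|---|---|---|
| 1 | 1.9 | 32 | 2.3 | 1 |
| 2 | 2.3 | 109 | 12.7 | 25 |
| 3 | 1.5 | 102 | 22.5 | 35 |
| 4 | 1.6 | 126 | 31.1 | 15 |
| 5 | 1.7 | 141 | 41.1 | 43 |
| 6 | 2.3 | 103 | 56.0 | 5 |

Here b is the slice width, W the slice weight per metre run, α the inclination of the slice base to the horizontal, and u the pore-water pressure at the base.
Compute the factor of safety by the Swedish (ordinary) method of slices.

FS = 0.54

Ordinary method of slices: FS = Σ[c'·Δl_i + (W_i cosα_i − u_i·Δl_i)·tanφ'] / Σ W_i sinα_i, with Δl_i = b_i / cosα_i.
Slice 1: Δl = 1.9/cos2.3° = 1.902 m; N'_1 = 32·cos2.3° − 1·1.902 = 30.1; c'Δl = 5.70; W sinα = 1.3
Slice 2: Δl = 2.3/cos12.7° = 2.358 m; N'_2 = 109·cos12.7° − 25·2.358 = 47.4; c'Δl = 7.07; W sinα = 24.0
Slice 3: Δl = 1.5/cos22.5° = 1.624 m; N'_3 = 102·cos22.5° − 35·1.624 = 37.4; c'Δl = 4.87; W sinα = 39.0
Slice 4: Δl = 1.6/cos31.1° = 1.869 m; N'_4 = 126·cos31.1° − 15·1.869 = 79.9; c'Δl = 5.61; W sinα = 65.1
Slice 5: Δl = 1.7/cos41.1° = 2.256 m; N'_5 = 141·cos41.1° − 43·2.256 = 9.2; c'Δl = 6.77; W sinα = 92.7
Slice 6: Δl = 2.3/cos56.0° = 4.113 m; N'_6 = 103·cos56.0° − 5·4.113 = 37.0; c'Δl = 12.34; W sinα = 85.4
Σc'Δl = 42.4 kN/m; ΣN' = 241.0 kN/m; ΣW sinα = 307.4 kN/m
Resisting = 42.4 + 241.0·tan27.2° = 42.4 + 123.9 = 166.2 kN/m
FS = 166.2 / 307.4 = 0.541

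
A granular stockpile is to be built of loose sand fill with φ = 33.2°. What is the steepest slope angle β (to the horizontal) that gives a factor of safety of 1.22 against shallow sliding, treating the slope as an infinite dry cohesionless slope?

For an infinite dry cohesionless slope FS = tanφ/tanβ, so tanβ = tanφ / FS.
tanβ = tan33.2° / 1.22 = 0.6544 / 1.22 = 0.5364
β = arctan(0.5364) = 28.21°

β = 28.2°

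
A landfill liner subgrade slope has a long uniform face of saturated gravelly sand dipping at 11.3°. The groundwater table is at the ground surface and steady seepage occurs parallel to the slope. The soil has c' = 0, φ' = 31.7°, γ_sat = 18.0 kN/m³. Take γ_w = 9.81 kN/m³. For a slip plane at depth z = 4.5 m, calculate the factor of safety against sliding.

With seepage parallel to the slope and the water table at the surface, the effective normal stress on the slip plane uses the buoyant unit weight γ' = γ_sat − γ_w while the driving shear stress uses γ_sat:
FS = [c' + γ' z cos²β tanφ'] / [γ_sat z sinβ cosβ]
(For c' = 0 this reduces to FS = (γ'/γ_sat)·tanφ'/tanβ.)
γ' = 18.0 − 9.81 = 8.19 kN/m³
Numerator = 0.0 + 8.19·4.5·cos²11.3°·tan31.7° = 0.0 + 8.19·4.5·0.9616·0.6176 = 21.888 kPa
Denominator = 18.0·4.5·sin11.3°·cos11.3° = 18.0·4.5·0.1959·0.9806 = 15.564 kPa
FS = 21.888 / 15.564 = 1.406

FS = 1.41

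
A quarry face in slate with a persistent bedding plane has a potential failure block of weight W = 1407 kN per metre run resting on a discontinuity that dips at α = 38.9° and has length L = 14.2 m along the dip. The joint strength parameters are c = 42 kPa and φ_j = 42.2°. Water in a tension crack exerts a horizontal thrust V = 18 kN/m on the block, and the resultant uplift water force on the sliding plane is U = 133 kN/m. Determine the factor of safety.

Resolving the block weight along and normal to the plane and applying the Mohr–Coulomb strength on the joint:
N' = W cosα − U − V sinα = 1407·cos38.9° − 133 − 18·sin38.9° = 950.7 kN/m
Driving force T = W sinα + V cosα = 1407·sin38.9° + 18·cos38.9° = 897.6 kN/m
Resisting force R = c·L + N'·tanφ_j = 42·14.2 + 950.7·tan42.2° = 596.4 + 862.0 = 1458.4 kN/m
FS = R / T = 1458.4 / 897.6 = 1.625

FS = 1.62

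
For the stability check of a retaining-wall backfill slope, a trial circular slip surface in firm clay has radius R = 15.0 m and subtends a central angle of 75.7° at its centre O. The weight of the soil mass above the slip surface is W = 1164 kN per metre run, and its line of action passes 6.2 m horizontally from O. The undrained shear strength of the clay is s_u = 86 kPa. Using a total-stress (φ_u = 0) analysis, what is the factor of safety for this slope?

FS = 3.54

Taking moments about the centre O, the resisting moment is provided by the undrained shear strength acting along the arc:
Arc length L_a = R·θ = 15.0·(75.7°·π/180) = 15.0·1.3212 = 19.82 m
M_R = s_u·L_a·R = 86·19.82·15.0 = 25565.5 kN·m/m
M_D = W·d = 1164·6.2 = 7216.8 kN·m/m
FS = M_R / M_D = 25565.5 / 7216.8 = 3.542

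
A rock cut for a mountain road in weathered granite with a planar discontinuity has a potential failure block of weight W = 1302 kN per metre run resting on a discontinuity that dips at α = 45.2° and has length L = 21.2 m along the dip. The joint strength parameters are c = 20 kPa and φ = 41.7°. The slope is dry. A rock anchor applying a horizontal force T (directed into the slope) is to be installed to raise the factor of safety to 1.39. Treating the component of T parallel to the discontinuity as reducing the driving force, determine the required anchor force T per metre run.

T = 27 kN/m

Resolving forces along and normal to the sliding plane, with the horizontal anchor force T adding T·sinα to the effective normal force and T·cosα acting up the plane against the driving force:
FS = [cL + (W cosα + T sinα) tanφ] / [W sinα − T cosα]
Without the anchor: N' = 917.4 kN/m, driving T_d = 923.9 kN/m, resisting R = 20·21.2 + 917.4·tan41.7° = 1241.4 kN/m, FS = 1.34.
Setting FS = 1.39 and solving for T:
1.39·(923.9 − T cos45.2°) = 1241.4 + T sin45.2°·tan41.7°
T·(sin45.2°·tan41.7° + 1.39·cos45.2°) = 1.39·923.9 − 1241.4
T·(0.7096·0.8910 + 1.39·0.7046) = 1284.2 − 1241.4 = 42.8
T·1.6116 = 42.8
T = 26.5 kN/m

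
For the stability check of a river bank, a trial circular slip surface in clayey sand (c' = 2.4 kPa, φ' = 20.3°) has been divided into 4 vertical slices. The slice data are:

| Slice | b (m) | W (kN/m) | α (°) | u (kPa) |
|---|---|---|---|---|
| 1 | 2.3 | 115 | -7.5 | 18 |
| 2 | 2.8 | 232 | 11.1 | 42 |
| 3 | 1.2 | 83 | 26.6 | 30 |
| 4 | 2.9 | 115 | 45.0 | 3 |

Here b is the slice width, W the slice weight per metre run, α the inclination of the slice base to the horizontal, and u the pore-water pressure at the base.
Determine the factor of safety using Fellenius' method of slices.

FS = 0.88

Ordinary method of slices: FS = Σ[c'·Δl_i + (W_i cosα_i − u_i·Δl_i)·tanφ'] / Σ W_i sinα_i, with Δl_i = b_i / cosα_i.
Slice 1: Δl = 2.3/cos(-7.5°) = 2.320 m; N'_1 = 115·cos(-7.5°) − 18·2.320 = 72.3; c'Δl = 5.57; W sinα = -15.0
Slice 2: Δl = 2.8/cos11.1° = 2.853 m; N'_2 = 232·cos11.1° − 42·2.853 = 107.8; c'Δl = 6.85; W sinα = 44.7
Slice 3: Δl = 1.2/cos26.6° = 1.342 m; N'_3 = 83·cos26.6° − 30·1.342 = 34.0; c'Δl = 3.22; W sinα = 37.2
Slice 4: Δl = 2.9/cos45.0° = 4.101 m; N'_4 = 115·cos45.0° − 3·4.101 = 69.0; c'Δl = 9.84; W sinα = 81.3
Σc'Δl = 25.5 kN/m; ΣN' = 283.0 kN/m; ΣW sinα = 148.1 kN/m
Resisting = 25.5 + 283.0·tan20.3° = 25.5 + 104.7 = 130.2 kN/m
FS = 130.2 / 148.1 = 0.879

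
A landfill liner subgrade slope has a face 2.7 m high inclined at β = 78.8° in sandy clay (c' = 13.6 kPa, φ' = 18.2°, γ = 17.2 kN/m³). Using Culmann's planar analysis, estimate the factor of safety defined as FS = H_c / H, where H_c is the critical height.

FS = 2.14

H_c = (4c'/γ) · sinβ cosφ' / [1 − cos(β − φ')]
    = (4·13.6/17.2) · sin78.8°·cos18.2° / [1 − cos60.6°]
    = 3.163 · 0.9319 / 0.5091 = 5.79 m
FS = H_c / H = 5.79 / 2.7 = 2.144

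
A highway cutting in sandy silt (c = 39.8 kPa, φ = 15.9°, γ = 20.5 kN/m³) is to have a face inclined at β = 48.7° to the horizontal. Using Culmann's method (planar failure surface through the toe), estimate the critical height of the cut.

Culmann's analysis gives the critical failure plane at α_cr = (β + φ)/2 = (48.7 + 15.9)/2 = 32.3°, and the critical height
H_c = (4c/γ) · sinβ cosφ / [1 − cos(β − φ)]
    = (4·39.8/20.5) · sin48.7°·cos15.9° / [1 − cos(32.8°)]
    = 7.766 · 0.7513·0.9617 / [1 − 0.8406]
    = 7.766 · 0.7225 / 0.1594
    = 35.19 m

H_c = 35.19 m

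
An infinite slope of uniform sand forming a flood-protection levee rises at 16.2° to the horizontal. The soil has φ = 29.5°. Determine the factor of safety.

FS = 1.95

For a dry cohesionless infinite slope the factor of safety is FS = tanφ / tanβ.
FS = tan29.5° / tan16.2° = 0.5658 / 0.2905 = 1.947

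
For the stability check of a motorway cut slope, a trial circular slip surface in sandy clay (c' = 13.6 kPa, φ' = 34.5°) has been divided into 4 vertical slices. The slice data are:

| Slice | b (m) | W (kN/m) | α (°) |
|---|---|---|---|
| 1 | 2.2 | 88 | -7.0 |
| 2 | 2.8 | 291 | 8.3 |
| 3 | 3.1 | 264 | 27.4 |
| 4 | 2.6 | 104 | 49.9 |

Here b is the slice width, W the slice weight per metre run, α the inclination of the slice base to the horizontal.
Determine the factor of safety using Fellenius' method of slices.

Ordinary method of slices: FS = Σ[c'·Δl_i + (W_i cosα_i)·tanφ'] / Σ W_i sinα_i, with Δl_i = b_i / cosα_i.
Slice 1: Δl = 2.2/cos(-7.0°) = 2.217 m; N'_1 = 88·cos(-7.0°) = 87.3; c'Δl = 30.14; W sinα = -10.7
Slice 2: Δl = 2.8/cos8.3° = 2.830 m; N'_2 = 291·cos8.3° = 288.0; c'Δl = 38.48; W sinα = 42.0
Slice 3: Δl = 3.1/cos27.4° = 3.492 m; N'_3 = 264·cos27.4° = 234.4; c'Δl = 47.49; W sinα = 121.5
Slice 4: Δl = 2.6/cos49.9° = 4.036 m; N'_4 = 104·cos49.9° = 67.0; c'Δl = 54.90; W sinα = 79.6
Σc'Δl = 171.0 kN/m; ΣN' = 676.7 kN/m; ΣW sinα = 232.3 kN/m
Resisting = 171.0 + 676.7·tan34.5° = 171.0 + 465.1 = 636.1 kN/m
FS = 636.1 / 232.3 = 2.738

FS = 2.74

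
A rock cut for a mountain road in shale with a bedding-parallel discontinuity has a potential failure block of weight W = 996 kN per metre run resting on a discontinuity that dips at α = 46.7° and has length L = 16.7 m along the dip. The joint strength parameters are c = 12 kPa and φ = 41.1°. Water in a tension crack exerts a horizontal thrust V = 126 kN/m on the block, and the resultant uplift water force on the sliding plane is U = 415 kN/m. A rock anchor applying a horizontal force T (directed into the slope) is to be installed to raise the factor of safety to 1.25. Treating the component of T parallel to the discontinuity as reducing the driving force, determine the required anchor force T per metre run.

T = 442 kN/m

Resolving forces along and normal to the sliding plane, with the horizontal anchor force T adding T·sinα to the effective normal force and T·cosα acting up the plane against the driving force:
FS = [cL + (W cosα − U − V sinα + T sinα) tanφ] / [W sinα + V cosα − T cosα]
Without the anchor: N' = 176.4 kN/m, driving T_d = 811.3 kN/m, resisting R = 12·16.7 + 176.4·tan41.1° = 354.3 kN/m, FS = 0.44.
Setting FS = 1.25 and solving for T:
1.25·(811.3 − T cos46.7°) = 354.3 + T sin46.7°·tan41.1°
T·(sin46.7°·tan41.1° + 1.25·cos46.7°) = 1.25·811.3 − 354.3
T·(0.7278·0.8724 + 1.25·0.6858) = 1014.1 − 354.3 = 659.8
T·1.4921 = 659.8
T = 442.2 kN/m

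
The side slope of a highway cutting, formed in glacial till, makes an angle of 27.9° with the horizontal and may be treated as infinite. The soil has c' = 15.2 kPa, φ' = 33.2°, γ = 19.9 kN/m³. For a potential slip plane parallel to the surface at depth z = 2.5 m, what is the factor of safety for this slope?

For an infinite slope with a slip plane parallel to the surface (no pore pressure): FS = [c' + γz cos²β tanφ'] / [γz sinβ cosβ].
γz = 19.9·2.5 = 49.75 kN/m²
Numerator = 15.2 + 49.75·cos²27.9°·tan33.2° = 15.2 + 49.75·0.7810·0.6544 = 40.627 kPa
Denominator = 49.75·sin27.9°·cos27.9° = 49.75·0.4679·0.8838 = 20.574 kPa
FS = 40.627 / 20.574 = 1.975

FS = 1.97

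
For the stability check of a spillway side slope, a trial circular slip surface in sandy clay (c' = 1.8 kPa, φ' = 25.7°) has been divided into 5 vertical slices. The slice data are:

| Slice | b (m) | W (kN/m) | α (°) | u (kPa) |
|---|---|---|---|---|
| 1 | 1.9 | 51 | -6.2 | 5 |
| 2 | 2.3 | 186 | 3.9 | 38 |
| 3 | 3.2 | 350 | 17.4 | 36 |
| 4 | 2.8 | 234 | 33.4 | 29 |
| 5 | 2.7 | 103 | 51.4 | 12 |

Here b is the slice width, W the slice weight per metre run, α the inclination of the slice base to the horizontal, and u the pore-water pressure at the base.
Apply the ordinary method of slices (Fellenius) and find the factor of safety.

Ordinary method of slices: FS = Σ[c'·Δl_i + (W_i cosα_i − u_i·Δl_i)·tanφ'] / Σ W_i sinα_i, with Δl_i = b_i / cosα_i.
Slice 1: Δl = 1.9/cos(-6.2°) = 1.911 m; N'_1 = 51·cos(-6.2°) − 5·1.911 = 41.1; c'Δl = 3.44; W sinα = -5.5
Slice 2: Δl = 2.3/cos3.9° = 2.305 m; N'_2 = 186·cos3.9° − 38·2.305 = 98.0; c'Δl = 4.15; W sinα = 12.7
Slice 3: Δl = 3.2/cos17.4° = 3.353 m; N'_3 = 350·cos17.4° − 36·3.353 = 213.3; c'Δl = 6.04; W sinα = 104.7
Slice 4: Δl = 2.8/cos33.4° = 3.354 m; N'_4 = 234·cos33.4° − 29·3.354 = 98.1; c'Δl = 6.04; W sinα = 128.8
Slice 5: Δl = 2.7/cos51.4° = 4.328 m; N'_5 = 103·cos51.4° − 12·4.328 = 12.3; c'Δl = 7.79; W sinα = 80.5
Σc'Δl = 27.5 kN/m; ΣN' = 462.8 kN/m; ΣW sinα = 321.1 kN/m
Resisting = 27.5 + 462.8·tan25.7° = 27.5 + 222.7 = 250.2 kN/m
FS = 250.2 / 321.1 = 0.779

FS = 0.78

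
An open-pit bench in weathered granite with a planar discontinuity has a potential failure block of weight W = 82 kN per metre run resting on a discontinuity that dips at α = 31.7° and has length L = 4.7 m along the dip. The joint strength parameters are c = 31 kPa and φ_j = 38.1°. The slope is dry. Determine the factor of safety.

FS = 4.65

Resolving the block weight along and normal to the plane and applying the Mohr–Coulomb strength on the joint:
N' = W cosα = 82·cos31.7° = 69.8 kN/m
Driving force T = W sinα = 82·sin31.7° = 43.1 kN/m
Resisting force R = c·L + N'·tanφ_j = 31·4.7 + 69.8·tan38.1° = 145.7 + 54.7 = 200.4 kN/m
FS = R / T = 200.4 / 43.1 = 4.651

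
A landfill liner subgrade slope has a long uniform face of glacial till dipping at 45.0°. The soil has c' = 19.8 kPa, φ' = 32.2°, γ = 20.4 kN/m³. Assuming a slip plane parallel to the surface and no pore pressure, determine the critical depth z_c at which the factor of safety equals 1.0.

Setting FS = 1.00 in FS = [c' + γz cos²β tanφ'] / [γz sinβ cosβ] and solving for z:
z = c' / [γ cosβ (FS·sinβ − cosβ·tanφ')]
  = 19.8 / [20.4·cos45.0°·(1.00·sin45.0° − cos45.0°·tan32.2°)]
  = 19.8 / [20.4·0.7071·(1.00·0.7071 − 0.7071·0.6297)]
  = 19.8 / 3.7767 = 5.243 m

z_c = 5.24 m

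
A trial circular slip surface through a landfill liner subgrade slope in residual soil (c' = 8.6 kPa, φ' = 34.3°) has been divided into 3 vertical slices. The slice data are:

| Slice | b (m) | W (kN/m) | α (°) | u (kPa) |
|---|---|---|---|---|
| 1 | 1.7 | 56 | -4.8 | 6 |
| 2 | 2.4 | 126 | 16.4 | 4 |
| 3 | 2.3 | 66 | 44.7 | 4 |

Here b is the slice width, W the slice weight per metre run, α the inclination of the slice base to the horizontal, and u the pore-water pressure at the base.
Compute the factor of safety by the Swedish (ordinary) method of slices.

FS = 2.51

Ordinary method of slices: FS = Σ[c'·Δl_i + (W_i cosα_i − u_i·Δl_i)·tanφ'] / Σ W_i sinα_i, with Δl_i = b_i / cosα_i.
Slice 1: Δl = 1.7/cos(-4.8°) = 1.706 m; N'_1 = 56·cos(-4.8°) − 6·1.706 = 45.6; c'Δl = 14.67; W sinα = -4.7
Slice 2: Δl = 2.4/cos16.4° = 2.502 m; N'_2 = 126·cos16.4° − 4·2.502 = 110.9; c'Δl = 21.52; W sinα = 35.6
Slice 3: Δl = 2.3/cos44.7° = 3.236 m; N'_3 = 66·cos44.7° − 4·3.236 = 34.0; c'Δl = 27.83; W sinα = 46.4
Σc'Δl = 64.0 kN/m; ΣN' = 190.4 kN/m; ΣW sinα = 77.3 kN/m
Resisting = 64.0 + 190.4·tan34.3° = 64.0 + 129.9 = 193.9 kN/m
FS = 193.9 / 77.3 = 2.508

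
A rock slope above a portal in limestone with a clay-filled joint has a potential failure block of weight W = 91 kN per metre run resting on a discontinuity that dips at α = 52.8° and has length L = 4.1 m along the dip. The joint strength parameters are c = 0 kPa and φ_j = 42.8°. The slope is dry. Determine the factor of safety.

FS = 0.70

Resolving the block weight along and normal to the plane and applying the Mohr–Coulomb strength on the joint:
N' = W cosα = 91·cos52.8° = 55.0 kN/m
Driving force T = W sinα = 91·sin52.8° = 72.5 kN/m
Resisting force R = c·L + N'·tanφ_j = 0·4.1 + 55.0·tan42.8° = 0.0 + 50.9 = 50.9 kN/m
FS = R / T = 50.9 / 72.5 = 0.703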